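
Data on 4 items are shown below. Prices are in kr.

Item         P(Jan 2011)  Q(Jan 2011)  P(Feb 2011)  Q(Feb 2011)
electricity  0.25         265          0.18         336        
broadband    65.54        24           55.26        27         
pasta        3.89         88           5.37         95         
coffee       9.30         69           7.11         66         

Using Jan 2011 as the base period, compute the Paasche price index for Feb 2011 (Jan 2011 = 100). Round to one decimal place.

Paasche price index uses current-period quantities as weights.
ΣP(Feb 2011)·Q(Feb 2011) = 0.18×336 + 55.26×27 + 5.37×95 + 7.11×66 = 60.48 + 1492.02 + 510.15 + 469.26 = 2531.91
ΣP(Jan 2011)·Q(Feb 2011) = 0.25×336 + 65.54×27 + 3.89×95 + 9.30×66 = 84 + 1769.58 + 369.55 + 613.8 = 2836.93
Index = 2531.91 / 2836.93 × 100 = 89.2482

89.2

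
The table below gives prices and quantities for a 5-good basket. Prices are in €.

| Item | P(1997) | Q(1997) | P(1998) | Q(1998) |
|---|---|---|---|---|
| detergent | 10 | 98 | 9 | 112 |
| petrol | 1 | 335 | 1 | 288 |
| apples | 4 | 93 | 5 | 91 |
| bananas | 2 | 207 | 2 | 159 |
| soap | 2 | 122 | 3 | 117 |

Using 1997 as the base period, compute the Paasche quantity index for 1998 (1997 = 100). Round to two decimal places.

Paasche quantity index uses current-period prices as weights.
ΣP(1998)·Q(1998) = 9×112 + 1×288 + 5×91 + 2×159 + 3×117 = 1008 + 288 + 455 + 318 + 351 = 2420
ΣP(1998)·Q(1997) = 9×98 + 1×335 + 5×93 + 2×207 + 3×122 = 882 + 335 + 465 + 414 + 366 = 2462
Index = 2420 / 2462 × 100 = 98.2941

98.29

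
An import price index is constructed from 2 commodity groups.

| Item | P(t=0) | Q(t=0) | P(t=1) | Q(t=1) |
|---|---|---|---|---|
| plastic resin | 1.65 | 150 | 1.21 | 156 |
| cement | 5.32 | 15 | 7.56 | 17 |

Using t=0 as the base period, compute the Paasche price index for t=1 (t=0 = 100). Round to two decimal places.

Paasche price index uses current-period quantities as weights.
ΣP(t=1)·Q(t=1) = 1.21×156 + 7.56×17 = 188.76 + 128.52 = 317.28
ΣP(t=0)·Q(t=1) = 1.65×156 + 5.32×17 = 257.4 + 90.44 = 347.84
Index = 317.28 / 347.84 × 100 = 91.2144

91.21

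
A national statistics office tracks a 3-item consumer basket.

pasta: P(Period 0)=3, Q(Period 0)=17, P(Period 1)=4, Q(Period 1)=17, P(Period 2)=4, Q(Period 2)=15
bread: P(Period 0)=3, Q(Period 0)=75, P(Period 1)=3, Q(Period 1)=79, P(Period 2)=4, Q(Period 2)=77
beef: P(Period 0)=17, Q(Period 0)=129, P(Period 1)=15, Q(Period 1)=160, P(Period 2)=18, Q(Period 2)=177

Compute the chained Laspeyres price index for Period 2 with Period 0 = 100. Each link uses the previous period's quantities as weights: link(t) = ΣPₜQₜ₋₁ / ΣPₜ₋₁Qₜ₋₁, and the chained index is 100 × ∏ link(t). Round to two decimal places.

Link Period 0→Period 1:
ΣP(Period 1)Q(Period 0) = 4×17 + 3×75 + 15×129 = 68 + 225 + 1935 = 2228
ΣP(Period 0)Q(Period 0) = 3×17 + 3×75 + 17×129 = 51 + 225 + 2193 = 2469
link = 2228/2469 = 0.902390
Link Period 1→Period 2:
ΣP(Period 2)Q(Period 1) = 4×17 + 4×79 + 18×160 = 68 + 316 + 2880 = 3264
ΣP(Period 1)Q(Period 1) = 4×17 + 3×79 + 15×160 = 68 + 237 + 2400 = 2705
link = 3264/2705 = 1.206654
Chained index = 100 × 0.902390 × 1.206654 = 108.8872

108.89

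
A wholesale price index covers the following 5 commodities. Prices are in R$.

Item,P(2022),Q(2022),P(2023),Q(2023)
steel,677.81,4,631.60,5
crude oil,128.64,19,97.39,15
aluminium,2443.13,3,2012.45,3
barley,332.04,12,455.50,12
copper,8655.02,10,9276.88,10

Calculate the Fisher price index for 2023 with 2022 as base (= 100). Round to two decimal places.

105.50

Laspeyres component (base-period weights):
ΣP(2023)Q(2022) = 631.60×4 + 97.39×19 + 2012.45×3 + 455.50×12 + 9276.88×10 = 2526.4 + 1850.41 + 6037.35 + 5466 + 92768.8 = 108648.96
ΣP(2022)Q(2022) = 677.81×4 + 128.64×19 + 2443.13×3 + 332.04×12 + 8655.02×10 = 2711.24 + 2444.16 + 7329.39 + 3984.48 + 86550.2 = 103019.47
L = 108648.96 / 103019.47 × 100 = 105.4645
Paasche component (current-period weights):
ΣP(2023)Q(2023) = 631.60×5 + 97.39×15 + 2012.45×3 + 455.50×12 + 9276.88×10 = 3158 + 1460.85 + 6037.35 + 5466 + 92768.8 = 108891
ΣP(2022)Q(2023) = 677.81×5 + 128.64×15 + 2443.13×3 + 332.04×12 + 8655.02×10 = 3389.05 + 1929.6 + 7329.39 + 3984.48 + 86550.2 = 103182.72
P = 108891 / 103182.72 × 100 = 105.5322
Fisher = √(L × P) = √(105.4645 × 105.5322) = 105.4983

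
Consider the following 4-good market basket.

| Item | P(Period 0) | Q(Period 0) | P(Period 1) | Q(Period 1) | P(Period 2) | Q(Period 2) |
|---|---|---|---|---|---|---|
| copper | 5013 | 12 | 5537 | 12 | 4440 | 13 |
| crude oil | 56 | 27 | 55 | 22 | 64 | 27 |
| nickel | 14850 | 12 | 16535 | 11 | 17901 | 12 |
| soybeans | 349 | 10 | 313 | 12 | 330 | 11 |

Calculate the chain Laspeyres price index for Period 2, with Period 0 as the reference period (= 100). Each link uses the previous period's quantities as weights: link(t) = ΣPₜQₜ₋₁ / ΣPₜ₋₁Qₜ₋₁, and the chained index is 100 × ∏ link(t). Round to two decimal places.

111.72

Link Period 0→Period 1:
ΣP(Period 1)Q(Period 0) = 5537×12 + 55×27 + 16535×12 + 313×10 = 66444 + 1485 + 198420 + 3130 = 269479
ΣP(Period 0)Q(Period 0) = 5013×12 + 56×27 + 14850×12 + 349×10 = 60156 + 1512 + 178200 + 3490 = 243358
link = 269479/243358 = 1.107336
Link Period 1→Period 2:
ΣP(Period 2)Q(Period 1) = 4440×12 + 64×22 + 17901×11 + 330×12 = 53280 + 1408 + 196911 + 3960 = 255559
ΣP(Period 1)Q(Period 1) = 5537×12 + 55×22 + 16535×11 + 313×12 = 66444 + 1210 + 181885 + 3756 = 253295
link = 255559/253295 = 1.008938
Chained index = 100 × 1.107336 × 1.008938 = 111.7233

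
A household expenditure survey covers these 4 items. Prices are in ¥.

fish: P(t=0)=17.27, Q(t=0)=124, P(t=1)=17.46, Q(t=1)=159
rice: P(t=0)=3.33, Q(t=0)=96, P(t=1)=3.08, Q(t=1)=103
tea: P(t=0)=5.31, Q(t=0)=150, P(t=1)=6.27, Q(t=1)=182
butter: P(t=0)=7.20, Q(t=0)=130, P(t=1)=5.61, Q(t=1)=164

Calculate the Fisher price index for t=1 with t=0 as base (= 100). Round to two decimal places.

98.47

Laspeyres component (base-period weights):
ΣP(t=1)Q(t=0) = 17.46×124 + 3.08×96 + 6.27×150 + 5.61×130 = 2165.04 + 295.68 + 940.5 + 729.3 = 4130.52
ΣP(t=0)Q(t=0) = 17.27×124 + 3.33×96 + 5.31×150 + 7.20×130 = 2141.48 + 319.68 + 796.5 + 936 = 4193.66
L = 4130.52 / 4193.66 × 100 = 98.4944
Paasche component (current-period weights):
ΣP(t=1)Q(t=1) = 17.46×159 + 3.08×103 + 6.27×182 + 5.61×164 = 2776.14 + 317.24 + 1141.14 + 920.04 = 5154.56
ΣP(t=0)Q(t=1) = 17.27×159 + 3.33×103 + 5.31×182 + 7.20×164 = 2745.93 + 342.99 + 966.42 + 1180.8 = 5236.14
P = 5154.56 / 5236.14 × 100 = 98.4420
Fisher = √(L × P) = √(98.4944 × 98.4420) = 98.4682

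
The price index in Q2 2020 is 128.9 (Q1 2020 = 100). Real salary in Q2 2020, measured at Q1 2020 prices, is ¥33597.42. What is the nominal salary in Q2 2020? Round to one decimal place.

43307.1

Nominal = Real × (Index/100) = 33597.42 × (128.9/100)
        = 33597.42 × 1.289 = 43307.0744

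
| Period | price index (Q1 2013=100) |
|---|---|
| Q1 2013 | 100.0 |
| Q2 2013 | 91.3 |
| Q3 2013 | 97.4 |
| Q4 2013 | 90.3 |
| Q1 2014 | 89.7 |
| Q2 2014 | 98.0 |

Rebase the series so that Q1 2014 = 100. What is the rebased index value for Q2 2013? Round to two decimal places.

Rebased(Q2 2013) = 91.3 / 89.7 × 100 = 101.7837

101.78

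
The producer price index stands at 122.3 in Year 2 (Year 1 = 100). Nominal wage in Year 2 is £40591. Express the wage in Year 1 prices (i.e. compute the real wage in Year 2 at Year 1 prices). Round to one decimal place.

Real = Nominal ÷ (Index/100) = 40591 ÷ (122.3/100)
     = 40591 ÷ 1.223 = 33189.6975

33189.7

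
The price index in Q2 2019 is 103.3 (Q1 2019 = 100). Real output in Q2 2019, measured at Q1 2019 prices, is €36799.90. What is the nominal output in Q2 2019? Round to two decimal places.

Nominal = Real × (Index/100) = 36799.90 × (103.3/100)
        = 36799.90 × 1.033 = 38014.2967

38014.30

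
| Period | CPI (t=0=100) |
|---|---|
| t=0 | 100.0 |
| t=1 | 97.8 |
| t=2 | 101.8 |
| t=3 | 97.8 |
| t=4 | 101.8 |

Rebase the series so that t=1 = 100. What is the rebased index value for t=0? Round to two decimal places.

Rebased(t=0) = 100.0 / 97.8 × 100 = 102.2495

102.25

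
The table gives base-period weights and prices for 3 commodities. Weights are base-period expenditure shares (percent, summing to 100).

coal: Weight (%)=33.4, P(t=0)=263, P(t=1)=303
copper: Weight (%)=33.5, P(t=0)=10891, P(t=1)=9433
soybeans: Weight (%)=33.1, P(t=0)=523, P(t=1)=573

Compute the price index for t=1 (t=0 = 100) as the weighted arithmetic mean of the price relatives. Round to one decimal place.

103.8

coal: 33.4 × (303/263) = 33.4 × 1.152091 = 38.4798
copper: 33.5 × (9433/10891) = 33.5 × 0.866128 = 29.0153
soybeans: 33.1 × (573/523) = 33.1 × 1.095602 = 36.2644
Index = Σ wᵢ·(p₁ᵢ/p₀ᵢ) = 38.4798 + 29.0153 + 36.2644 = 103.7596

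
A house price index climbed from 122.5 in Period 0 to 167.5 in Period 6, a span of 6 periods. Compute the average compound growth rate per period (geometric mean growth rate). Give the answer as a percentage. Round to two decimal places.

5.35%

Growth factor = (167.5/122.5)^(1/6) = (1.367347)^(1/6) = 1.053529
Growth rate = 1.053529 − 1 = 0.053529 = 5.3529%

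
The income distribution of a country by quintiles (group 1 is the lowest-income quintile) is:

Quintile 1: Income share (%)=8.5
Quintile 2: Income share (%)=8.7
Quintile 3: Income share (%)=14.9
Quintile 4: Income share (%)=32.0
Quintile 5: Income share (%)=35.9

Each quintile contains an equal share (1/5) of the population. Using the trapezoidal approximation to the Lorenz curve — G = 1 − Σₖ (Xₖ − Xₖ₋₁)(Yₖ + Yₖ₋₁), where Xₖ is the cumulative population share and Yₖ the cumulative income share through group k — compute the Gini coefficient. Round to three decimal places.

Cumulative income shares Yₖ: 0.0850, 0.1720, 0.3210, 0.6410, 1.0000
Σ (Xₖ−Xₖ₋₁)(Yₖ+Yₖ₋₁) = (1/5)(0.0850+0.0000) + (1/5)(0.1720+0.0850) + (1/5)(0.3210+0.1720) + (1/5)(0.6410+0.3210) + (1/5)(1.0000+0.6410)
  = 0.0170 + 0.0514 + 0.0986 + 0.1924 + 0.3282 = 0.6876
G = 1 − 0.6876 = 0.3124

0.312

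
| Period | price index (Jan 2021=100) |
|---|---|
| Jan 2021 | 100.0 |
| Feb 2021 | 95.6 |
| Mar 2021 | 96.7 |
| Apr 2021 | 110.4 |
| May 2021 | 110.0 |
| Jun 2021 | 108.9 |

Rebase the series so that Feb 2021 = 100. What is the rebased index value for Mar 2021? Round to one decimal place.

Rebased(Mar 2021) = 96.7 / 95.6 × 100 = 101.1506

101.2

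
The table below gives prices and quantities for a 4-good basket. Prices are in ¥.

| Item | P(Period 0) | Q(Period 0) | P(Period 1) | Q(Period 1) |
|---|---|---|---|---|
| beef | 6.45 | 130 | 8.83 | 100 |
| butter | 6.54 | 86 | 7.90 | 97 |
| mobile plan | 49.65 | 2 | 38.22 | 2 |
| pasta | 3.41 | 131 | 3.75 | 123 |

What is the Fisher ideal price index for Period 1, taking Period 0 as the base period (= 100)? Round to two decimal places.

122.32

Laspeyres component (base-period weights):
ΣP(Period 1)Q(Period 0) = 8.83×130 + 7.90×86 + 38.22×2 + 3.75×131 = 1147.9 + 679.4 + 76.44 + 491.25 = 2394.99
ΣP(Period 0)Q(Period 0) = 6.45×130 + 6.54×86 + 49.65×2 + 3.41×131 = 838.5 + 562.44 + 99.3 + 446.71 = 1946.95
L = 2394.99 / 1946.95 × 100 = 123.0124
Paasche component (current-period weights):
ΣP(Period 1)Q(Period 1) = 8.83×100 + 7.90×97 + 38.22×2 + 3.75×123 = 883 + 766.3 + 76.44 + 461.25 = 2186.99
ΣP(Period 0)Q(Period 1) = 6.45×100 + 6.54×97 + 49.65×2 + 3.41×123 = 645 + 634.38 + 99.3 + 419.43 = 1798.11
P = 2186.99 / 1798.11 × 100 = 121.6272
Fisher = √(L × P) = √(123.0124 × 121.6272) = 122.3178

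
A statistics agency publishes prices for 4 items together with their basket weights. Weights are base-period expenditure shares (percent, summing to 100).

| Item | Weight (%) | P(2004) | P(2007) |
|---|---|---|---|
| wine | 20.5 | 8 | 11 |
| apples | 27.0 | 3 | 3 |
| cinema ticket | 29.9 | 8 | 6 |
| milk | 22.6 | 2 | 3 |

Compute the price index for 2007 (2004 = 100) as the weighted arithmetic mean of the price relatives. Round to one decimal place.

111.5

wine: 20.5 × (11/8) = 20.5 × 1.375000 = 28.1875
apples: 27.0 × (3/3) = 27.0 × 1.000000 = 27.0000
cinema ticket: 29.9 × (6/8) = 29.9 × 0.750000 = 22.4250
milk: 22.6 × (3/2) = 22.6 × 1.500000 = 33.9000
Index = Σ wᵢ·(p₁ᵢ/p₀ᵢ) = 28.1875 + 27.0000 + 22.4250 + 33.9000 = 111.5125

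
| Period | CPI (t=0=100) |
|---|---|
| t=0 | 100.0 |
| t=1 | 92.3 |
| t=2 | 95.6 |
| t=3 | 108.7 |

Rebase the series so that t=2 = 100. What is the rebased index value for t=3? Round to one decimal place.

Rebased(t=3) = 108.7 / 95.6 × 100 = 113.7029

113.7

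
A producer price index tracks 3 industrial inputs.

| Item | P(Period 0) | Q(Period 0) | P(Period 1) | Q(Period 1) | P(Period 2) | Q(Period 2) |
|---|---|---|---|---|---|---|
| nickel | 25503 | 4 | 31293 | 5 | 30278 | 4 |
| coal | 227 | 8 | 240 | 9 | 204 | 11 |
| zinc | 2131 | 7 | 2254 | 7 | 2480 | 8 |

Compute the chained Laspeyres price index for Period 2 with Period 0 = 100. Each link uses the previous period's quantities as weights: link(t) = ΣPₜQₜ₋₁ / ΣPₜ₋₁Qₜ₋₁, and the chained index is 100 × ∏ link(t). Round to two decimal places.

Link Period 0→Period 1:
ΣP(Period 1)Q(Period 0) = 31293×4 + 240×8 + 2254×7 = 125172 + 1920 + 15778 = 142870
ΣP(Period 0)Q(Period 0) = 25503×4 + 227×8 + 2131×7 = 102012 + 1816 + 14917 = 118745
link = 142870/118745 = 1.203166
Link Period 1→Period 2:
ΣP(Period 2)Q(Period 1) = 30278×5 + 204×9 + 2480×7 = 151390 + 1836 + 17360 = 170586
ΣP(Period 1)Q(Period 1) = 31293×5 + 240×9 + 2254×7 = 156465 + 2160 + 15778 = 174403
link = 170586/174403 = 0.978114
Chained index = 100 × 1.203166 × 0.978114 = 117.6834

117.68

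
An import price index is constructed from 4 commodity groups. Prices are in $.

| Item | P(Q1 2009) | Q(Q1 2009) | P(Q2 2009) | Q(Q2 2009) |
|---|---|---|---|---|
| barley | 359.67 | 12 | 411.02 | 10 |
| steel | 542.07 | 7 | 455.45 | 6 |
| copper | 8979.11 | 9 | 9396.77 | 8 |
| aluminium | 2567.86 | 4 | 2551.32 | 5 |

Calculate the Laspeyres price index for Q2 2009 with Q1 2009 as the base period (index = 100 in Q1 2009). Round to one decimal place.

Laspeyres price index uses base-period quantities as weights.
ΣP(Q2 2009)·Q(Q1 2009) = 411.02×12 + 455.45×7 + 9396.77×9 + 2551.32×4 = 4932.24 + 3188.15 + 84570.93 + 10205.28 = 102896.6
ΣP(Q1 2009)·Q(Q1 2009) = 359.67×12 + 542.07×7 + 8979.11×9 + 2567.86×4 = 4316.04 + 3794.49 + 80811.99 + 10271.44 = 99193.96
Index = 102896.6 / 99193.96 × 100 = 103.7327

103.7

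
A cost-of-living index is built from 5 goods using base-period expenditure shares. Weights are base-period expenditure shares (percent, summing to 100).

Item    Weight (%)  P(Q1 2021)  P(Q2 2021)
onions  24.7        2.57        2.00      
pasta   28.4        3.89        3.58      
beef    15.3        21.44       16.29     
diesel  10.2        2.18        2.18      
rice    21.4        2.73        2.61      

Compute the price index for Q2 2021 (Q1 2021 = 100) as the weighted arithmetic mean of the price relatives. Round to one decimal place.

87.6

onions: 24.7 × (2.00/2.57) = 24.7 × 0.778210 = 19.2218
pasta: 28.4 × (3.58/3.89) = 28.4 × 0.920308 = 26.1368
beef: 15.3 × (16.29/21.44) = 15.3 × 0.759795 = 11.6249
diesel: 10.2 × (2.18/2.18) = 10.2 × 1.000000 = 10.2000
rice: 21.4 × (2.61/2.73) = 21.4 × 0.956044 = 20.4593
Index = Σ wᵢ·(p₁ᵢ/p₀ᵢ) = 19.2218 + 26.1368 + 11.6249 + 10.2000 + 20.4593 = 87.6428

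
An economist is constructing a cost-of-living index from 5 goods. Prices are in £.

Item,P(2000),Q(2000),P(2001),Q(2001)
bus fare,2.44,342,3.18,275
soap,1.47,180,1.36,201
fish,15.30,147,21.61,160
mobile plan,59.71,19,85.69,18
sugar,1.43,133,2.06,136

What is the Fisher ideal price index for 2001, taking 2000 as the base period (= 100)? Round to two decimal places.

137.22

Laspeyres component (base-period weights):
ΣP(2001)Q(2000) = 3.18×342 + 1.36×180 + 21.61×147 + 85.69×19 + 2.06×133 = 1087.56 + 244.8 + 3176.67 + 1628.11 + 273.98 = 6411.12
ΣP(2000)Q(2000) = 2.44×342 + 1.47×180 + 15.30×147 + 59.71×19 + 1.43×133 = 834.48 + 264.6 + 2249.1 + 1134.49 + 190.19 = 4672.86
L = 6411.12 / 4672.86 × 100 = 137.1991
Paasche component (current-period weights):
ΣP(2001)Q(2001) = 3.18×275 + 1.36×201 + 21.61×160 + 85.69×18 + 2.06×136 = 874.5 + 273.36 + 3457.6 + 1542.42 + 280.16 = 6428.04
ΣP(2000)Q(2001) = 2.44×275 + 1.47×201 + 15.30×160 + 59.71×18 + 1.43×136 = 671 + 295.47 + 2448 + 1074.78 + 194.48 = 4683.73
P = 6428.04 / 4683.73 × 100 = 137.2419
Fisher = √(L × P) = √(137.1991 × 137.2419) = 137.2205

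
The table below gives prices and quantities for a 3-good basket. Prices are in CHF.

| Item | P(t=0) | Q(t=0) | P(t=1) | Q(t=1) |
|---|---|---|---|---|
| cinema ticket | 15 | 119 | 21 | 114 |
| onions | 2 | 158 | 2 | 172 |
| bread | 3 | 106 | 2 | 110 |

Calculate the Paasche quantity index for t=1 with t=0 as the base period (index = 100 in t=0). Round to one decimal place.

97.7

Paasche quantity index uses current-period prices as weights.
ΣP(t=1)·Q(t=1) = 21×114 + 2×172 + 2×110 = 2394 + 344 + 220 = 2958
ΣP(t=1)·Q(t=0) = 21×119 + 2×158 + 2×106 = 2499 + 316 + 212 = 3027
Index = 2958 / 3027 × 100 = 97.7205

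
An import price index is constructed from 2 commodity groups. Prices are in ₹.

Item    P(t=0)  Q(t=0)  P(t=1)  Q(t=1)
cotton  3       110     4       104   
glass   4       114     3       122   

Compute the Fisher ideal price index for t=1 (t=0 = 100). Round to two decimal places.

98.62

Laspeyres component (base-period weights):
ΣP(t=1)Q(t=0) = 4×110 + 3×114 = 440 + 342 = 782
ΣP(t=0)Q(t=0) = 3×110 + 4×114 = 330 + 456 = 786
L = 782 / 786 × 100 = 99.4911
Paasche component (current-period weights):
ΣP(t=1)Q(t=1) = 4×104 + 3×122 = 416 + 366 = 782
ΣP(t=0)Q(t=1) = 3×104 + 4×122 = 312 + 488 = 800
P = 782 / 800 × 100 = 97.7500
Fisher = √(L × P) = √(99.4911 × 97.7500) = 98.6167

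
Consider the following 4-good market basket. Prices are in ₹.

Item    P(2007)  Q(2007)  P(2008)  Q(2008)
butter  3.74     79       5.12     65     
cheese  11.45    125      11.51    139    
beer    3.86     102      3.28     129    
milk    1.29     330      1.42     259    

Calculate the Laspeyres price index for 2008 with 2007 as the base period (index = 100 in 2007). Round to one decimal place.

103.9

Laspeyres price index uses base-period quantities as weights.
ΣP(2008)·Q(2007) = 5.12×79 + 11.51×125 + 3.28×102 + 1.42×330 = 404.48 + 1438.75 + 334.56 + 468.6 = 2646.39
ΣP(2007)·Q(2007) = 3.74×79 + 11.45×125 + 3.86×102 + 1.29×330 = 295.46 + 1431.25 + 393.72 + 425.7 = 2546.13
Index = 2646.39 / 2546.13 × 100 = 103.9377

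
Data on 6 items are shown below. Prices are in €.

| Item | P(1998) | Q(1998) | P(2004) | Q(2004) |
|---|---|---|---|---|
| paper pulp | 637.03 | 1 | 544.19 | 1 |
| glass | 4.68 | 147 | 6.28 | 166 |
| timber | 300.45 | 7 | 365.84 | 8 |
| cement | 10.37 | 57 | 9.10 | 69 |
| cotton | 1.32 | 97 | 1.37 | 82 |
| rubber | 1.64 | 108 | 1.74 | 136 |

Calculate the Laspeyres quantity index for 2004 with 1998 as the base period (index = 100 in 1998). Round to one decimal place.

Laspeyres quantity index uses base-period prices as weights.
ΣP(1998)·Q(2004) = 637.03×1 + 4.68×166 + 300.45×8 + 10.37×69 + 1.32×82 + 1.64×136 = 637.03 + 776.88 + 2403.6 + 715.53 + 108.24 + 223.04 = 4864.32
ΣP(1998)·Q(1998) = 637.03×1 + 4.68×147 + 300.45×7 + 10.37×57 + 1.32×97 + 1.64×108 = 637.03 + 687.96 + 2103.15 + 591.09 + 128.04 + 177.12 = 4324.39
Index = 4864.32 / 4324.39 × 100 = 112.4857

112.5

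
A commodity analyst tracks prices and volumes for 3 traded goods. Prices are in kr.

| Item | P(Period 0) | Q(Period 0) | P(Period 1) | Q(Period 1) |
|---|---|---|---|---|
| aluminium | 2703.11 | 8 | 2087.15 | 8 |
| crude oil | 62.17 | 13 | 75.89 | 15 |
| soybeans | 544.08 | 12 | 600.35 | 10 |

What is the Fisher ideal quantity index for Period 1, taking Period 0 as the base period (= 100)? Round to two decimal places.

Laspeyres component (base-period weights):
ΣP(Period 0)Q(Period 1) = 2703.11×8 + 62.17×15 + 544.08×10 = 21624.88 + 932.55 + 5440.8 = 27998.23
ΣP(Period 0)Q(Period 0) = 2703.11×8 + 62.17×13 + 544.08×12 = 21624.88 + 808.21 + 6528.96 = 28962.05
L = 27998.23 / 28962.05 × 100 = 96.6721
Paasche component (current-period weights):
ΣP(Period 1)Q(Period 1) = 2087.15×8 + 75.89×15 + 600.35×10 = 16697.2 + 1138.35 + 6003.5 = 23839.05
ΣP(Period 1)Q(Period 0) = 2087.15×8 + 75.89×13 + 600.35×12 = 16697.2 + 986.57 + 7204.2 = 24887.97
P = 23839.05 / 24887.97 × 100 = 95.7854
Fisher = √(L × P) = √(96.6721 × 95.7854) = 96.2278

96.23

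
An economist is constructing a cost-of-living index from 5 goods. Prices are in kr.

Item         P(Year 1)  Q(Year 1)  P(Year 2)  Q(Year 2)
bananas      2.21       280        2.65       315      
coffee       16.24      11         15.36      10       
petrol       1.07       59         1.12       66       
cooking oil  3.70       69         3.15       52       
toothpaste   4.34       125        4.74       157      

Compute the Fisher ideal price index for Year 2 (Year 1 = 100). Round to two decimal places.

108.51

Laspeyres component (base-period weights):
ΣP(Year 2)Q(Year 1) = 2.65×280 + 15.36×11 + 1.12×59 + 3.15×69 + 4.74×125 = 742 + 168.96 + 66.08 + 217.35 + 592.5 = 1786.89
ΣP(Year 1)Q(Year 1) = 2.21×280 + 16.24×11 + 1.07×59 + 3.70×69 + 4.34×125 = 618.8 + 178.64 + 63.13 + 255.3 + 542.5 = 1658.37
L = 1786.89 / 1658.37 × 100 = 107.7498
Paasche component (current-period weights):
ΣP(Year 2)Q(Year 2) = 2.65×315 + 15.36×10 + 1.12×66 + 3.15×52 + 4.74×157 = 834.75 + 153.6 + 73.92 + 163.8 + 744.18 = 1970.25
ΣP(Year 1)Q(Year 2) = 2.21×315 + 16.24×10 + 1.07×66 + 3.70×52 + 4.34×157 = 696.15 + 162.4 + 70.62 + 192.4 + 681.38 = 1802.95
P = 1970.25 / 1802.95 × 100 = 109.2792
Fisher = √(L × P) = √(107.7498 × 109.2792) = 108.5118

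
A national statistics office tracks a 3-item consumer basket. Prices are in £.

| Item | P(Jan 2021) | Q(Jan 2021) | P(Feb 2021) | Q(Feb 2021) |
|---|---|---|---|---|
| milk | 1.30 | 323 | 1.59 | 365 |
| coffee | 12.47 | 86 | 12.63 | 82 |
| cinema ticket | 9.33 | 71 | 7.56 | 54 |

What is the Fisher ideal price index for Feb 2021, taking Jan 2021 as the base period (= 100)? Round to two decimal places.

Laspeyres component (base-period weights):
ΣP(Feb 2021)Q(Jan 2021) = 1.59×323 + 12.63×86 + 7.56×71 = 513.57 + 1086.18 + 536.76 = 2136.51
ΣP(Jan 2021)Q(Jan 2021) = 1.30×323 + 12.47×86 + 9.33×71 = 419.9 + 1072.42 + 662.43 = 2154.75
L = 2136.51 / 2154.75 × 100 = 99.1535
Paasche component (current-period weights):
ΣP(Feb 2021)Q(Feb 2021) = 1.59×365 + 12.63×82 + 7.56×54 = 580.35 + 1035.66 + 408.24 = 2024.25
ΣP(Jan 2021)Q(Feb 2021) = 1.30×365 + 12.47×82 + 9.33×54 = 474.5 + 1022.54 + 503.82 = 2000.86
P = 2024.25 / 2000.86 × 100 = 101.1690
Fisher = √(L × P) = √(99.1535 × 101.1690) = 100.1562

100.16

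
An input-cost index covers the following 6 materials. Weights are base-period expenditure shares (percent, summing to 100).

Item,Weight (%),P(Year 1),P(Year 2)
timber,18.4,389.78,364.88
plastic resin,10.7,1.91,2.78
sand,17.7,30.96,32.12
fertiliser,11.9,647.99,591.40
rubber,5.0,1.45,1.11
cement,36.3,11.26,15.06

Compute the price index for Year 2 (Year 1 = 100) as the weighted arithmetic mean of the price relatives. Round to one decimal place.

114.4

timber: 18.4 × (364.88/389.78) = 18.4 × 0.936118 = 17.2246
plastic resin: 10.7 × (2.78/1.91) = 10.7 × 1.455497 = 15.5738
sand: 17.7 × (32.12/30.96) = 17.7 × 1.037468 = 18.3632
fertiliser: 11.9 × (591.40/647.99) = 11.9 × 0.912668 = 10.8608
rubber: 5.0 × (1.11/1.45) = 5.0 × 0.765517 = 3.8276
cement: 36.3 × (15.06/11.26) = 36.3 × 1.337478 = 48.5504
Index = Σ wᵢ·(p₁ᵢ/p₀ᵢ) = 17.2246 + 15.5738 + 18.3632 + 10.8608 + 3.8276 + 48.5504 = 114.4004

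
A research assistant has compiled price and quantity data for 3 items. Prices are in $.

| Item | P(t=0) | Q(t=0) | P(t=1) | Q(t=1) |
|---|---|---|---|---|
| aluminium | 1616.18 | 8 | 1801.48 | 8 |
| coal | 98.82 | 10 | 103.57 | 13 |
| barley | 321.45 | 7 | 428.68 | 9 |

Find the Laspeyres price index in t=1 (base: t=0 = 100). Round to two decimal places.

Laspeyres price index uses base-period quantities as weights.
ΣP(t=1)·Q(t=0) = 1801.48×8 + 103.57×10 + 428.68×7 = 14411.84 + 1035.7 + 3000.76 = 18448.3
ΣP(t=0)·Q(t=0) = 1616.18×8 + 98.82×10 + 321.45×7 = 12929.44 + 988.2 + 2250.15 = 16167.79
Index = 18448.3 / 16167.79 × 100 = 114.1053

114.11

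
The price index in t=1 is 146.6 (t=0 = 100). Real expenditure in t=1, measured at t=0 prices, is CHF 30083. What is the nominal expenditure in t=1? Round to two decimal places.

44101.68

Nominal = Real × (Index/100) = 30083 × (146.6/100)
        = 30083 × 1.466 = 44101.6780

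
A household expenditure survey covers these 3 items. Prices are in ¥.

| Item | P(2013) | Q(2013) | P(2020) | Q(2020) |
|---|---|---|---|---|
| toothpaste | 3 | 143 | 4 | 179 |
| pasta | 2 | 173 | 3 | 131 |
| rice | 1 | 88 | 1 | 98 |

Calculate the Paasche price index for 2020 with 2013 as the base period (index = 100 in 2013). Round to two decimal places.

Paasche price index uses current-period quantities as weights.
ΣP(2020)·Q(2020) = 4×179 + 3×131 + 1×98 = 716 + 393 + 98 = 1207
ΣP(2013)·Q(2020) = 3×179 + 2×131 + 1×98 = 537 + 262 + 98 = 897
Index = 1207 / 897 × 100 = 134.5596

134.56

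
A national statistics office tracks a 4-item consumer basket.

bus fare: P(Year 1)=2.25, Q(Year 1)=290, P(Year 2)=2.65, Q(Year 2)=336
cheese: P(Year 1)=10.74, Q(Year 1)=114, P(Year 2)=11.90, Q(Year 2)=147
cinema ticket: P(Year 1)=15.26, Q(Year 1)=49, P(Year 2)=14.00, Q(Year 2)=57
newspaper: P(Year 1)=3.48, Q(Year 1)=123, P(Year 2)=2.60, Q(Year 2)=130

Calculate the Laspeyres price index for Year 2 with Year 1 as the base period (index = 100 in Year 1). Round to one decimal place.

Laspeyres price index uses base-period quantities as weights.
ΣP(Year 2)·Q(Year 1) = 2.65×290 + 11.90×114 + 14.00×49 + 2.60×123 = 768.5 + 1356.6 + 686 + 319.8 = 3130.9
ΣP(Year 1)·Q(Year 1) = 2.25×290 + 10.74×114 + 15.26×49 + 3.48×123 = 652.5 + 1224.36 + 747.74 + 428.04 = 3052.64
Index = 3130.9 / 3052.64 × 100 = 102.5637

102.6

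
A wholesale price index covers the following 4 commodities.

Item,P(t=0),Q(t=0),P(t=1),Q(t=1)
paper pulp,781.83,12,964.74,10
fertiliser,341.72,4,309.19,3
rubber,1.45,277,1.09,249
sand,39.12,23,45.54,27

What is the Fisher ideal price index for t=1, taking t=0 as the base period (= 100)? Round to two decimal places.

117.61

Laspeyres component (base-period weights):
ΣP(t=1)Q(t=0) = 964.74×12 + 309.19×4 + 1.09×277 + 45.54×23 = 11576.88 + 1236.76 + 301.93 + 1047.42 = 14162.99
ΣP(t=0)Q(t=0) = 781.83×12 + 341.72×4 + 1.45×277 + 39.12×23 = 9381.96 + 1366.88 + 401.65 + 899.76 = 12050.25
L = 14162.99 / 12050.25 × 100 = 117.5327
Paasche component (current-period weights):
ΣP(t=1)Q(t=1) = 964.74×10 + 309.19×3 + 1.09×249 + 45.54×27 = 9647.4 + 927.57 + 271.41 + 1229.58 = 12075.96
ΣP(t=0)Q(t=1) = 781.83×10 + 341.72×3 + 1.45×249 + 39.12×27 = 7818.3 + 1025.16 + 361.05 + 1056.24 = 10260.75
P = 12075.96 / 10260.75 × 100 = 117.6908
Fisher = √(L × P) = √(117.5327 × 117.6908) = 117.6118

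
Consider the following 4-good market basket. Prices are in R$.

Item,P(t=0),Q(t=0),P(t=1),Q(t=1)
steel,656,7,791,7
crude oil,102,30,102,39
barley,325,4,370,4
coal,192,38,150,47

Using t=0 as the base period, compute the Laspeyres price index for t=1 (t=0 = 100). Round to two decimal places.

Laspeyres price index uses base-period quantities as weights.
ΣP(t=1)·Q(t=0) = 791×7 + 102×30 + 370×4 + 150×38 = 5537 + 3060 + 1480 + 5700 = 15777
ΣP(t=0)·Q(t=0) = 656×7 + 102×30 + 325×4 + 192×38 = 4592 + 3060 + 1300 + 7296 = 16248
Index = 15777 / 16248 × 100 = 97.1012

97.10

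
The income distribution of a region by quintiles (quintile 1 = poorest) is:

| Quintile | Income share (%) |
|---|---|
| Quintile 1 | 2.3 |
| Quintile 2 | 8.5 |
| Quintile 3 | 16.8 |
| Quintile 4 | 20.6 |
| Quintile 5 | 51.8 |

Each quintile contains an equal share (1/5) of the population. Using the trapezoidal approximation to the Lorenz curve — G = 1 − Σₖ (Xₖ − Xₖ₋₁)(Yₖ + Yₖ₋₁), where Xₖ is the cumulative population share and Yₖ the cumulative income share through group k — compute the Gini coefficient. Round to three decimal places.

Cumulative income shares Yₖ: 0.0230, 0.1080, 0.2760, 0.4820, 1.0000
Σ (Xₖ−Xₖ₋₁)(Yₖ+Yₖ₋₁) = (1/5)(0.0230+0.0000) + (1/5)(0.1080+0.0230) + (1/5)(0.2760+0.1080) + (1/5)(0.4820+0.2760) + (1/5)(1.0000+0.4820)
  = 0.0046 + 0.0262 + 0.0768 + 0.1516 + 0.2964 = 0.5556
G = 1 − 0.5556 = 0.4444

0.444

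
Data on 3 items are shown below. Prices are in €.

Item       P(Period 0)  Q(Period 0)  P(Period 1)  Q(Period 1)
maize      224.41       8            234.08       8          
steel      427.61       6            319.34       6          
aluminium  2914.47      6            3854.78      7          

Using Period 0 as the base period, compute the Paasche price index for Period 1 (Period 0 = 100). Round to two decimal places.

Paasche price index uses current-period quantities as weights.
ΣP(Period 1)·Q(Period 1) = 234.08×8 + 319.34×6 + 3854.78×7 = 1872.64 + 1916.04 + 26983.46 = 30772.14
ΣP(Period 0)·Q(Period 1) = 224.41×8 + 427.61×6 + 2914.47×7 = 1795.28 + 2565.66 + 20401.29 = 24762.23
Index = 30772.14 / 24762.23 × 100 = 124.2705

124.27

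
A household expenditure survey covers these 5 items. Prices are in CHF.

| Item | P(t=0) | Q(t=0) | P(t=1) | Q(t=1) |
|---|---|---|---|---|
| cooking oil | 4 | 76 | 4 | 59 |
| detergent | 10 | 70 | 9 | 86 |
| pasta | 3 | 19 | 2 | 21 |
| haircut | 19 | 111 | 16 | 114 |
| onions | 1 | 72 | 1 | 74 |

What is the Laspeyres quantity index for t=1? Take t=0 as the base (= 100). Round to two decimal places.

104.84

Laspeyres quantity index uses base-period prices as weights.
ΣP(t=0)·Q(t=1) = 4×59 + 10×86 + 3×21 + 19×114 + 1×74 = 236 + 860 + 63 + 2166 + 74 = 3399
ΣP(t=0)·Q(t=0) = 4×76 + 10×70 + 3×19 + 19×111 + 1×72 = 304 + 700 + 57 + 2109 + 72 = 3242
Index = 3399 / 3242 × 100 = 104.8427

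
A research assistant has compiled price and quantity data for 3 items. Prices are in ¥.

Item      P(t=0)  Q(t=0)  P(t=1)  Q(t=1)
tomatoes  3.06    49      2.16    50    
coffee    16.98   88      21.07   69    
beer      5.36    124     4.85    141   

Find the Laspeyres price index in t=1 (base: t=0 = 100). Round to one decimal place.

Laspeyres price index uses base-period quantities as weights.
ΣP(t=1)·Q(t=0) = 2.16×49 + 21.07×88 + 4.85×124 = 105.84 + 1854.16 + 601.4 = 2561.4
ΣP(t=0)·Q(t=0) = 3.06×49 + 16.98×88 + 5.36×124 = 149.94 + 1494.24 + 664.64 = 2308.82
Index = 2561.4 / 2308.82 × 100 = 110.9398

110.9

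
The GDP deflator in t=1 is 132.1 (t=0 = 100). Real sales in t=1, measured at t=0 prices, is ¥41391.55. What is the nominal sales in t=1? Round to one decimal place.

Nominal = Real × (Index/100) = 41391.55 × (132.1/100)
        = 41391.55 × 1.321 = 54678.2376

54678.2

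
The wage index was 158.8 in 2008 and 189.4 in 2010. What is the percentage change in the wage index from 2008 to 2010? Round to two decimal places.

19.27%

Change = (189.4 − 158.8) / 158.8 × 100
       = 30.6 / 158.8 × 100 = 19.2695%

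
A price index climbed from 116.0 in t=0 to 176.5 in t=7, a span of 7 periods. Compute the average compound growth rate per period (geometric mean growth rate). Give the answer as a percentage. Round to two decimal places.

Growth factor = (176.5/116.0)^(1/7) = (1.521552)^(1/7) = 1.061796
Growth rate = 1.061796 − 1 = 0.061796 = 6.1796%

6.18%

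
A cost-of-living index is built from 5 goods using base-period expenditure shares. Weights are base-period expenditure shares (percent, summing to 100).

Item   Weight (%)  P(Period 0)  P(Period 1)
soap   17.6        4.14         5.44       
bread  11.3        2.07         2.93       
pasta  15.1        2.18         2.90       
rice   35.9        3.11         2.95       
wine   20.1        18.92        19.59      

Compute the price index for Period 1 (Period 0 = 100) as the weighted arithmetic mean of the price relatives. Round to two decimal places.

114.07

soap: 17.6 × (5.44/4.14) = 17.6 × 1.314010 = 23.1266
bread: 11.3 × (2.93/2.07) = 11.3 × 1.415459 = 15.9947
pasta: 15.1 × (2.90/2.18) = 15.1 × 1.330275 = 20.0872
rice: 35.9 × (2.95/3.11) = 35.9 × 0.948553 = 34.0531
wine: 20.1 × (19.59/18.92) = 20.1 × 1.035412 = 20.8118
Index = Σ wᵢ·(p₁ᵢ/p₀ᵢ) = 23.1266 + 15.9947 + 20.0872 + 34.0531 + 20.8118 = 114.0733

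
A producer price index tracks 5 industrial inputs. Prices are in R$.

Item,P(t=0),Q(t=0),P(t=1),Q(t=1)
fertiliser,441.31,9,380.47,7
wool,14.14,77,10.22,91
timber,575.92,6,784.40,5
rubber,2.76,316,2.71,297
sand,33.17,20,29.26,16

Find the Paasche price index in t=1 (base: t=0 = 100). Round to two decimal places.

Paasche price index uses current-period quantities as weights.
ΣP(t=1)·Q(t=1) = 380.47×7 + 10.22×91 + 784.40×5 + 2.71×297 + 29.26×16 = 2663.29 + 930.02 + 3922 + 804.87 + 468.16 = 8788.34
ΣP(t=0)·Q(t=1) = 441.31×7 + 14.14×91 + 575.92×5 + 2.76×297 + 33.17×16 = 3089.17 + 1286.74 + 2879.6 + 819.72 + 530.72 = 8605.95
Index = 8788.34 / 8605.95 × 100 = 102.1193

102.12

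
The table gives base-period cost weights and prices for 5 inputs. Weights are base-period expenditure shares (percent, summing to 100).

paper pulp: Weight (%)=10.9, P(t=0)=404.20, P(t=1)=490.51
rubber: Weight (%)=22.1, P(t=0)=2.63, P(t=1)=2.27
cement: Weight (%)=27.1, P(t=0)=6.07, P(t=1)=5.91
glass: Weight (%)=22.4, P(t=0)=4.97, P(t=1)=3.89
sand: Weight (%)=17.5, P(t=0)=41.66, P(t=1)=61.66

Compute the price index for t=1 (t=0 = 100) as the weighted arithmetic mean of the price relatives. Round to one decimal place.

paper pulp: 10.9 × (490.51/404.20) = 10.9 × 1.213533 = 13.2275
rubber: 22.1 × (2.27/2.63) = 22.1 × 0.863118 = 19.0749
cement: 27.1 × (5.91/6.07) = 27.1 × 0.973641 = 26.3857
glass: 22.4 × (3.89/4.97) = 22.4 × 0.782696 = 17.5324
sand: 17.5 × (61.66/41.66) = 17.5 × 1.480077 = 25.9013
Index = Σ wᵢ·(p₁ᵢ/p₀ᵢ) = 13.2275 + 19.0749 + 26.3857 + 17.5324 + 25.9013 = 102.1218

102.1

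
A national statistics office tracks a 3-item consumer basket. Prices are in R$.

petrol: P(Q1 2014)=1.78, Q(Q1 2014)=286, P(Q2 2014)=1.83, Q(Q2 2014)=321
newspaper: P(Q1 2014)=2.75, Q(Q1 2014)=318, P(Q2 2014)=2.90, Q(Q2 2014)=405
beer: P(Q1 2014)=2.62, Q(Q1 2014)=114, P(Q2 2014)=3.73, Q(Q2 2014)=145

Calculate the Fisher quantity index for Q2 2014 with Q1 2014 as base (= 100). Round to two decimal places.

122.92

Laspeyres component (base-period weights):
ΣP(Q1 2014)Q(Q2 2014) = 1.78×321 + 2.75×405 + 2.62×145 = 571.38 + 1113.75 + 379.9 = 2065.03
ΣP(Q1 2014)Q(Q1 2014) = 1.78×286 + 2.75×318 + 2.62×114 = 509.08 + 874.5 + 298.68 = 1682.26
L = 2065.03 / 1682.26 × 100 = 122.7533
Paasche component (current-period weights):
ΣP(Q2 2014)Q(Q2 2014) = 1.83×321 + 2.90×405 + 3.73×145 = 587.43 + 1174.5 + 540.85 = 2302.78
ΣP(Q2 2014)Q(Q1 2014) = 1.83×286 + 2.90×318 + 3.73×114 = 523.38 + 922.2 + 425.22 = 1870.8
P = 2302.78 / 1870.8 × 100 = 123.0907
Fisher = √(L × P) = √(122.7533 × 123.0907) = 122.9219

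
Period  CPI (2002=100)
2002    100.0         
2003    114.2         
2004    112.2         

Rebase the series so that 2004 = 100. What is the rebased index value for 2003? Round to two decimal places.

Rebased(2003) = 114.2 / 112.2 × 100 = 101.7825

101.78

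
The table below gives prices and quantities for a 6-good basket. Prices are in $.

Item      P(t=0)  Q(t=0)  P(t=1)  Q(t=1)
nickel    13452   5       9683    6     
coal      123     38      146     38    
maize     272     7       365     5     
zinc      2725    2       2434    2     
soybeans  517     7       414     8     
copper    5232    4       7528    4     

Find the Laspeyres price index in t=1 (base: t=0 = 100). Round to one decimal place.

90.9

Laspeyres price index uses base-period quantities as weights.
ΣP(t=1)·Q(t=0) = 9683×5 + 146×38 + 365×7 + 2434×2 + 414×7 + 7528×4 = 48415 + 5548 + 2555 + 4868 + 2898 + 30112 = 94396
ΣP(t=0)·Q(t=0) = 13452×5 + 123×38 + 272×7 + 2725×2 + 517×7 + 5232×4 = 67260 + 4674 + 1904 + 5450 + 3619 + 20928 = 103835
Index = 94396 / 103835 × 100 = 90.9096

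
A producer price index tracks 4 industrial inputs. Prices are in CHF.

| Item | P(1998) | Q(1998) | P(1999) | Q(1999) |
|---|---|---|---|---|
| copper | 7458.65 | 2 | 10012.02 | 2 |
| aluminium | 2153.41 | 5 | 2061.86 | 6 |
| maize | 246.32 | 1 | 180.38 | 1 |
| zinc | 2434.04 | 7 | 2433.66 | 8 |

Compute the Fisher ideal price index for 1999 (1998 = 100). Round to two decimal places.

110.05

Laspeyres component (base-period weights):
ΣP(1999)Q(1998) = 10012.02×2 + 2061.86×5 + 180.38×1 + 2433.66×7 = 20024.04 + 10309.3 + 180.38 + 17035.62 = 47549.34
ΣP(1998)Q(1998) = 7458.65×2 + 2153.41×5 + 246.32×1 + 2434.04×7 = 14917.3 + 10767.05 + 246.32 + 17038.28 = 42968.95
L = 47549.34 / 42968.95 × 100 = 110.6598
Paasche component (current-period weights):
ΣP(1999)Q(1999) = 10012.02×2 + 2061.86×6 + 180.38×1 + 2433.66×8 = 20024.04 + 12371.16 + 180.38 + 19469.28 = 52044.86
ΣP(1998)Q(1999) = 7458.65×2 + 2153.41×6 + 246.32×1 + 2434.04×8 = 14917.3 + 12920.46 + 246.32 + 19472.32 = 47556.4
P = 52044.86 / 47556.4 × 100 = 109.4382
Fisher = √(L × P) = √(110.6598 × 109.4382) = 110.0473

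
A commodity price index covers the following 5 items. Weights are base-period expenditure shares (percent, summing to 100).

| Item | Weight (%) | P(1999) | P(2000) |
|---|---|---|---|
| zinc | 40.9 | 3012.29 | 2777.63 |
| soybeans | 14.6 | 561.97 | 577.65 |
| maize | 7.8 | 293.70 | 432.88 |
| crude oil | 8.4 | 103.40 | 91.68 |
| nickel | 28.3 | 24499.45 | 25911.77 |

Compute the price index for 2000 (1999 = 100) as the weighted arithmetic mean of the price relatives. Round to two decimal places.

101.60

zinc: 40.9 × (2777.63/3012.29) = 40.9 × 0.922099 = 37.7139
soybeans: 14.6 × (577.65/561.97) = 14.6 × 1.027902 = 15.0074
maize: 7.8 × (432.88/293.70) = 7.8 × 1.473885 = 11.4963
crude oil: 8.4 × (91.68/103.40) = 8.4 × 0.886654 = 7.4479
nickel: 28.3 × (25911.77/24499.45) = 28.3 × 1.057647 = 29.9314
Index = Σ wᵢ·(p₁ᵢ/p₀ᵢ) = 37.7139 + 15.0074 + 11.4963 + 7.4479 + 29.9314 = 101.5968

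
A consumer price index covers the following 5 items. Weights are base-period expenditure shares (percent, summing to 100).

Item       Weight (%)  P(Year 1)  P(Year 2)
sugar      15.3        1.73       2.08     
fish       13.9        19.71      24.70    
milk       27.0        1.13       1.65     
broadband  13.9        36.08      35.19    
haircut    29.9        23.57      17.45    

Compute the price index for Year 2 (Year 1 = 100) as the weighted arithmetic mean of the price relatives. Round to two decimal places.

110.93

sugar: 15.3 × (2.08/1.73) = 15.3 × 1.202312 = 18.3954
fish: 13.9 × (24.70/19.71) = 13.9 × 1.253171 = 17.4191
milk: 27.0 × (1.65/1.13) = 27.0 × 1.460177 = 39.4248
broadband: 13.9 × (35.19/36.08) = 13.9 × 0.975333 = 13.5571
haircut: 29.9 × (17.45/23.57) = 29.9 × 0.740348 = 22.1364
Index = Σ wᵢ·(p₁ᵢ/p₀ᵢ) = 18.3954 + 17.4191 + 39.4248 + 13.5571 + 22.1364 = 110.9328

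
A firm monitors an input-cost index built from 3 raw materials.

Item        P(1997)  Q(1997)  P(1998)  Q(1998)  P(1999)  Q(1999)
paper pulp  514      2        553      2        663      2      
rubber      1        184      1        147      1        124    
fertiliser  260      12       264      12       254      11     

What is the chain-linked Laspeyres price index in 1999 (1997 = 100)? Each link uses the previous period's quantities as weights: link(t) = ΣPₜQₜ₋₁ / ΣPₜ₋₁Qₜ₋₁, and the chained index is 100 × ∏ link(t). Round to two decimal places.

Link 1997→1998:
ΣP(1998)Q(1997) = 553×2 + 1×184 + 264×12 = 1106 + 184 + 3168 = 4458
ΣP(1997)Q(1997) = 514×2 + 1×184 + 260×12 = 1028 + 184 + 3120 = 4332
link = 4458/4332 = 1.029086
Link 1998→1999:
ΣP(1999)Q(1998) = 663×2 + 1×147 + 254×12 = 1326 + 147 + 3048 = 4521
ΣP(1998)Q(1998) = 553×2 + 1×147 + 264×12 = 1106 + 147 + 3168 = 4421
link = 4521/4421 = 1.022619
Chained index = 100 × 1.029086 × 1.022619 = 105.2363

105.24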